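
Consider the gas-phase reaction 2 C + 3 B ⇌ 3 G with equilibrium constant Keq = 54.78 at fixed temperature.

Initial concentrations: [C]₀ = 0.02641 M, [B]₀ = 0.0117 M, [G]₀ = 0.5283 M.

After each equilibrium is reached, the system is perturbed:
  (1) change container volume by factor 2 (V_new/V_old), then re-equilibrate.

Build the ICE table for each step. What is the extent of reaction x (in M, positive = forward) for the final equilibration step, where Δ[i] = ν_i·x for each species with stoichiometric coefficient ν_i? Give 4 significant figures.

x = -0.007949 M

Q₀ = 1.3199e+08 vs Keq = 54.78 ⇒ Q>K, reverse
Step 1:
                    C           B           G
  Initial     0.02641      0.0117      0.5283
  Change       0.1547       0.232      -0.232
  Equil        0.1811      0.2437      0.2963
  solve Keq expr → x = -0.07734; check Q = 54.78
Then change container volume by factor 2 (V_new/V_old).
Step 2:
                    C           B           G
  Initial     0.09055      0.1219      0.1481
  Change       0.0159     0.02385    -0.02385
  Equil        0.1064      0.1457      0.1243
  solve Keq expr → x = -0.007949; check Q = 54.78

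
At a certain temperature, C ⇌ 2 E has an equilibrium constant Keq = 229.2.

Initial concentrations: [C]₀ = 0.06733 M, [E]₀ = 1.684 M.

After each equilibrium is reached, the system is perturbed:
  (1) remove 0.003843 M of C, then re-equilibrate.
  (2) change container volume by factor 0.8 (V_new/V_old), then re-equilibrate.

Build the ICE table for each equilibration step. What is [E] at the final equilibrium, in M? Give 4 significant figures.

Q₀ = 42.12 vs Keq = 229.2 ⇒ Q<K, forward
Step 1:
                   C          E
  init       0.06733      1.684
  Δ         -0.05334     0.1067
  eq         0.01399      1.791
  solve Keq expr → x = 0.05334; check Q = 229.2
Then remove 0.003843 M of C.
Step 2:
                   C          E
  init       0.01015      1.791
  Δ         0.003727  -0.007454
  eq         0.01387      1.783
  solve Keq expr → x = -0.003727; check Q = 229.2
Then change container volume by factor 0.8 (V_new/V_old).
Step 3:
                   C          E
  init       0.01734      2.229
  Δ         0.004174  -0.008347
  eq         0.02152      2.221
  solve Keq expr → x = -0.004174; check Q = 229.2

[E]_eq = 2.221 M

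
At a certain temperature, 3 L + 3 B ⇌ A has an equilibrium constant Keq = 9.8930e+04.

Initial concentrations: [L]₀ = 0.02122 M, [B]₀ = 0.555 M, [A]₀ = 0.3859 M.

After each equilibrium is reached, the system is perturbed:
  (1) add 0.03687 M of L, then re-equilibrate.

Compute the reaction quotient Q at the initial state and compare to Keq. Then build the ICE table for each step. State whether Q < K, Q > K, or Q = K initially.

Q₀ = 2.3624e+05 vs Keq = 9.8930e+04 ⇒ Q>K, reverse
Step 1:
                    L           B           A
  Initial     0.02122       0.555      0.3859
  Change     0.006748    0.006748   -0.002249
  Equil       0.02797      0.5617      0.3837
  solve Keq expr → x = -0.002249; check Q = 9.8930e+04
Then add 0.03687 M of L.
Step 2:
                    L           B           A
  Initial     0.06484      0.5617      0.3837
  Change     -0.03473    -0.03473     0.01158
  Equil       0.03011       0.527      0.3952
  solve Keq expr → x = 0.01158; check Q = 9.8930e+04

Q₀ = 2.3624e+05; Q > K (proceeds reverse)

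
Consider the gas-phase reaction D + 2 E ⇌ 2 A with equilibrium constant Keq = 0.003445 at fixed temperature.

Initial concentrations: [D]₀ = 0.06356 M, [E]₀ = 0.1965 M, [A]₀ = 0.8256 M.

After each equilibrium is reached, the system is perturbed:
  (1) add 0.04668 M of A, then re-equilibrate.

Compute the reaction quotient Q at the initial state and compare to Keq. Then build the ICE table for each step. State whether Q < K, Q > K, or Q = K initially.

Q₀ = 277.7 vs Keq = 0.003445 ⇒ Q>K, reverse
Step 1:
                    D           E           A
  Initial     0.06356      0.1965      0.8256
  Change       0.3933      0.7866     -0.7866
  Equil        0.4569      0.9831       0.039
  solve Keq expr → x = -0.3933; check Q = 0.003445
Then add 0.04668 M of A.
Step 2:
                    D           E           A
  Initial      0.4569      0.9831     0.08568
  Change      0.02198     0.04397    -0.04397
  Equil        0.4788       1.027     0.04171
  solve Keq expr → x = -0.02198; check Q = 0.003445

Q₀ = 277.7; Q > K (proceeds reverse)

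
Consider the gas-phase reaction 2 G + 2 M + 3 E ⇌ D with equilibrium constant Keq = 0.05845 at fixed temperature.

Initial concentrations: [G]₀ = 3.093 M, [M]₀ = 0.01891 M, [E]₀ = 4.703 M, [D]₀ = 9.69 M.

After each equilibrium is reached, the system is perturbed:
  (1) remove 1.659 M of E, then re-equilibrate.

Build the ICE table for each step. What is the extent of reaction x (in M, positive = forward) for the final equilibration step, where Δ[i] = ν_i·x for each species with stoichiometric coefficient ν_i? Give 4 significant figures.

Q₀ = 27.23 vs Keq = 0.05845 ⇒ Q>K, reverse
Step 1:
                   G          M          E          D
  Initial      3.093    0.01891      4.703       9.69
  Change      0.3024     0.3024     0.4536    -0.1512
  Equil        3.395     0.3213      5.157      9.539
  solve Keq expr → x = -0.1512; check Q = 0.05845
Then remove 1.659 M of E.
Step 2:
                   G          M          E          D
  Initial      3.395     0.3213      3.498      9.539
  Change      0.1696     0.1696     0.2544   -0.08479
  Equil        3.565     0.4909      3.752      9.454
  solve Keq expr → x = -0.08479; check Q = 0.05845

x = -0.08479 M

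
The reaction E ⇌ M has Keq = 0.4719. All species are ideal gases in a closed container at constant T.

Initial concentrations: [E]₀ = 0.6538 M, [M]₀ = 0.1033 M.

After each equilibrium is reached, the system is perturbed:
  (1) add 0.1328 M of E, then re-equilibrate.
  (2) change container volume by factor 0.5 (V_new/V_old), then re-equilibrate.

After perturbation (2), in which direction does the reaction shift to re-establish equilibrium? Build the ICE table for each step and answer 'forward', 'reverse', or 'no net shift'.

Q₀ = 0.158 vs Keq = 0.4719 ⇒ Q<K, forward
Step 1:
                   E          M
  Initial     0.6538     0.1033
  Change     -0.1394     0.1394
  Equil       0.5144     0.2427
  solve Keq expr → x = 0.1394; check Q = 0.4719
Then add 0.1328 M of E.
Step 2:
                   E          M
  Initial     0.6472     0.2427
  Change    -0.04258    0.04258
  Equil       0.6046     0.2853
  solve Keq expr → x = 0.04258; check Q = 0.4719
Then change container volume by factor 0.5 (V_new/V_old).
Step 3:
                   E          M
  Initial      1.209     0.5706
  Change           0          0
  Equil        1.209     0.5706
  solve Keq expr → x = 0; check Q = 0.4719

Direction: no net shift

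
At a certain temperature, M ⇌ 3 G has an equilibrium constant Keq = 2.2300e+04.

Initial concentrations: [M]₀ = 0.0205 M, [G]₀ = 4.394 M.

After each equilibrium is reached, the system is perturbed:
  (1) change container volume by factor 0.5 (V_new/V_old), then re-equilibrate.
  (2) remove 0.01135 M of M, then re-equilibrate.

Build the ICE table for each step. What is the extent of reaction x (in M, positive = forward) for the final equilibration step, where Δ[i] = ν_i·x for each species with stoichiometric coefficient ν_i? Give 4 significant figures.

Q₀ = 4138 vs Keq = 2.2300e+04 ⇒ Q<K, forward
Step 1:
                   M          G
  Initial     0.0205      4.394
  Change    -0.01657     0.0497
  Equil     0.003935      4.444
  solve Keq expr → x = 0.01657; check Q = 2.2300e+04
Then change container volume by factor 0.5 (V_new/V_old).
Step 2:
                   M          G
  Initial    0.00787      8.887
  Change     0.02289   -0.06866
  Equil      0.03075      8.819
  solve Keq expr → x = -0.02289; check Q = 2.2300e+04
Then remove 0.01135 M of M.
Step 3:
                   M          G
  Initial     0.0194      8.819
  Change     0.01101   -0.03302
  Equil      0.03041      8.786
  solve Keq expr → x = -0.01101; check Q = 2.2300e+04

x = -0.01101 M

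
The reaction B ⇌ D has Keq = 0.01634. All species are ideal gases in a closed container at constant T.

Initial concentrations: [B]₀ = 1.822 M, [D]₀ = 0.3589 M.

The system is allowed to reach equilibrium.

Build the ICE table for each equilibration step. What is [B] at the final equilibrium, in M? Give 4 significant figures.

Q₀ = 0.197 vs Keq = 0.01634 ⇒ Q>K, reverse
Step 1:
                    B           D
  init          1.822      0.3589
  Δ            0.3238     -0.3238
  eq            2.146     0.03506
  solve Keq expr → x = -0.3238; check Q = 0.01634

[B]_eq = 2.146 M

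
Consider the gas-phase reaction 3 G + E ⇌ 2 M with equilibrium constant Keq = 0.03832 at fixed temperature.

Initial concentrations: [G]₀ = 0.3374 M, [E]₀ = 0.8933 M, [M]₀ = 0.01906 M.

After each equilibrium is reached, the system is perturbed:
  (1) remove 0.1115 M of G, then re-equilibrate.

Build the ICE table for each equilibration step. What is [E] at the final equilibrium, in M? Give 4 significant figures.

[E]_eq = 0.893 M

Q₀ = 0.01059 vs Keq = 0.03832 ⇒ Q<K, forward
Step 1:
                  G         E         M
  I          0.3374    0.8933   0.01906
  C        -0.02068 -0.006895   0.01379
  E          0.3167    0.8864   0.03285
  solve Keq expr → x = 0.006895; check Q = 0.03832
Then remove 0.1115 M of G.
Step 2:
                  G         E         M
  I          0.2052    0.8864   0.03285
  C         0.01968   0.00656  -0.01312
  E          0.2249     0.893   0.01973
  solve Keq expr → x = -0.00656; check Q = 0.03832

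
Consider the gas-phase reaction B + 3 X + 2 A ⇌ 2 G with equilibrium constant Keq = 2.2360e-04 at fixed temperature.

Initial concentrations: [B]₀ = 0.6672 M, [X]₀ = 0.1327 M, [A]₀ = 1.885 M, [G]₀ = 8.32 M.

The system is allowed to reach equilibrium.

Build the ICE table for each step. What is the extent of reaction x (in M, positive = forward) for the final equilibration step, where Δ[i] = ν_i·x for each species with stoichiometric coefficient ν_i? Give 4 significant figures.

x = -2.408 M

Q₀ = 1.2496e+04 vs Keq = 2.2360e-04 ⇒ Q>K, reverse
Step 1:
                  B         X         A         G
  init       0.6672    0.1327     1.885      8.32
  Δ           2.408     7.223     4.815    -4.815
  eq          3.075     7.356       6.7     3.505
  solve Keq expr → x = -2.408; check Q = 2.2360e-04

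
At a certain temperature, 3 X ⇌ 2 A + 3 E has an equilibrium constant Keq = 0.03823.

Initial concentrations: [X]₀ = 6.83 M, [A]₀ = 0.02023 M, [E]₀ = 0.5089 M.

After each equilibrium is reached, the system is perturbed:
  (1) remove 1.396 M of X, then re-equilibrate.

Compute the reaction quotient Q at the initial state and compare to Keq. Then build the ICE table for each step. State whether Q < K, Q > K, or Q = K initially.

Q₀ = 1.6929e-07 vs Keq = 0.03823 ⇒ Q<K, forward
Step 1:
                   X          A          E
  init          6.83    0.02023     0.5089
  Δ           -1.391     0.9271      1.391
  eq           5.439     0.9474        1.9
  solve Keq expr → x = 0.4636; check Q = 0.03823
Then remove 1.396 M of X.
Step 2:
                   X          A          E
  init         4.043     0.9474        1.9
  Δ            0.226    -0.1507     -0.226
  eq           4.269     0.7967      1.674
  solve Keq expr → x = -0.07535; check Q = 0.03823

Q₀ = 1.6929e-07; Q < K (proceeds forward)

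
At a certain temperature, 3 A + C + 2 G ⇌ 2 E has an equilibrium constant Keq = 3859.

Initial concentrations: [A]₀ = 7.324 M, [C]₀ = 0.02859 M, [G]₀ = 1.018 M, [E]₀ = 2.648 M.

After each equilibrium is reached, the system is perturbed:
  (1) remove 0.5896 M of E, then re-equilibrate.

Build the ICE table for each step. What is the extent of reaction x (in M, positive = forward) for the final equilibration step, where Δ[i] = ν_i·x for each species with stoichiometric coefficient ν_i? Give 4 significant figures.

x = 2.1037e-06 M

Q₀ = 0.6024 vs Keq = 3859 ⇒ Q<K, forward
Step 1:
                  A         C         G         E
  Initial     7.324   0.02859     1.018     2.648
  Change   -0.08575  -0.02858  -0.05717   0.05717
  Equil       7.238 5.4165e-06    0.9608     2.705
  solve Keq expr → x = 0.02858; check Q = 3859
Then remove 0.5896 M of E.
Step 2:
                  A         C         G         E
  Initial     7.238 5.4165e-06    0.9608     2.116
  Change  -6.3112e-06 -2.1037e-06 -4.2075e-06 4.2075e-06
  Equil       7.238 3.3128e-06    0.9608     2.116
  solve Keq expr → x = 2.1037e-06; check Q = 3859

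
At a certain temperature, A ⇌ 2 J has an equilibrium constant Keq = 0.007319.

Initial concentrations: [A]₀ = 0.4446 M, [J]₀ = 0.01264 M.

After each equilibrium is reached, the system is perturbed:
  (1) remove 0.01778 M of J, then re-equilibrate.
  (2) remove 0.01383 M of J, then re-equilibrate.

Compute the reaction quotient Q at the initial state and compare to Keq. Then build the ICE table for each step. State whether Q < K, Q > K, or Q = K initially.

Q₀ = 3.5936e-04 vs Keq = 0.007319 ⇒ Q<K, forward
Step 1:
                  A         J
  init       0.4446   0.01264
  Δ         -0.0215   0.04301
  eq         0.4231   0.05565
  solve Keq expr → x = 0.0215; check Q = 0.007319
Then remove 0.01778 M of J.
Step 2:
                  A         J
  init       0.4231   0.03787
  Δ       -0.008606   0.01721
  eq         0.4145   0.05508
  solve Keq expr → x = 0.008606; check Q = 0.007319
Then remove 0.01383 M of J.
Step 3:
                  A         J
  init       0.4145   0.04125
  Δ       -0.006692   0.01338
  eq         0.4078   0.05463
  solve Keq expr → x = 0.006692; check Q = 0.007319

Q₀ = 3.5936e-04; Q < K (proceeds forward)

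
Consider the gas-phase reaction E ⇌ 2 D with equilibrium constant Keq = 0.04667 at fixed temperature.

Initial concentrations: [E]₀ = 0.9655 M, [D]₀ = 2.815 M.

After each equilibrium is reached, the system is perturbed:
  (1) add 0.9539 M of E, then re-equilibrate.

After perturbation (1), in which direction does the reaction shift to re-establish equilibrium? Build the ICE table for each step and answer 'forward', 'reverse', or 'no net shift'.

Direction: forward

Q₀ = 8.207 vs Keq = 0.04667 ⇒ Q>K, reverse
Step 1:
                   E          D
  init        0.9655      2.815
  Δ            1.247     -2.494
  eq           2.212     0.3213
  solve Keq expr → x = -1.247; check Q = 0.04667
Then add 0.9539 M of E.
Step 2:
                   E          D
  init         3.166     0.3213
  Δ         -0.03061    0.06122
  eq           3.136     0.3825
  solve Keq expr → x = 0.03061; check Q = 0.04667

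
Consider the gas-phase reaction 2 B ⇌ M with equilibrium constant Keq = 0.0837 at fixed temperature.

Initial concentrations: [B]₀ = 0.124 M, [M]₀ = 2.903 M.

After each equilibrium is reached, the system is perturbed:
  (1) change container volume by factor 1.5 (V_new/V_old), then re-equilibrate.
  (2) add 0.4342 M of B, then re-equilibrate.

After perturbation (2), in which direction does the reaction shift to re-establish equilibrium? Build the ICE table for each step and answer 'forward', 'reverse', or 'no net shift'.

Q₀ = 188.8 vs Keq = 0.0837 ⇒ Q>K, reverse
Step 1:
                    B           M
  I             0.124       2.903
  C             3.548      -1.774
  E             3.672       1.129
  solve Keq expr → x = -1.774; check Q = 0.0837
Then change container volume by factor 1.5 (V_new/V_old).
Step 2:
                    B           M
  I             2.448      0.7525
  C             0.269     -0.1345
  E             2.717       0.618
  solve Keq expr → x = -0.1345; check Q = 0.0837
Then add 0.4342 M of B.
Step 3:
                    B           M
  I             3.151       0.618
  C           -0.2112      0.1056
  E              2.94      0.7236
  solve Keq expr → x = 0.1056; check Q = 0.0837

Direction: forward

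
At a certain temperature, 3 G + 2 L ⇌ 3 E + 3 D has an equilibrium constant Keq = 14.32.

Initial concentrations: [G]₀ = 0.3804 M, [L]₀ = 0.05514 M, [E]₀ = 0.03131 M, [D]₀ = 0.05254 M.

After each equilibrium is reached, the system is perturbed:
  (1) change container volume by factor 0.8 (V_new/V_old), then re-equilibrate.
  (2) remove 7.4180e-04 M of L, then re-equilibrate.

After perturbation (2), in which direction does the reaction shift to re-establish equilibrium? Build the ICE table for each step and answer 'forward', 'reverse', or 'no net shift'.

Q₀ = 2.6599e-05 vs Keq = 14.32 ⇒ Q<K, forward
Step 1:
                   G          L          E          D
  init        0.3804    0.05514    0.03131    0.05254
  Δ         -0.07858   -0.05238    0.07858    0.07858
  eq          0.3018   0.002756     0.1099     0.1311
  solve Keq expr → x = 0.02619; check Q = 14.32
Then change container volume by factor 0.8 (V_new/V_old).
Step 2:
                   G          L          E          D
  init        0.3773   0.003445     0.1374     0.1639
  Δ       5.3588e-04 3.5725e-04 -5.3588e-04 -5.3588e-04
  eq          0.3778   0.003802     0.1368     0.1634
  solve Keq expr → x = -1.7863e-04; check Q = 14.32
Then remove 7.4180e-04 M of L.
Step 3:
                   G          L          E          D
  init        0.3778   0.003061     0.1368     0.1634
  Δ       9.7925e-04 6.5283e-04 -9.7925e-04 -9.7925e-04
  eq          0.3788   0.003713     0.1358     0.1624
  solve Keq expr → x = -3.2642e-04; check Q = 14.32

Direction: reverse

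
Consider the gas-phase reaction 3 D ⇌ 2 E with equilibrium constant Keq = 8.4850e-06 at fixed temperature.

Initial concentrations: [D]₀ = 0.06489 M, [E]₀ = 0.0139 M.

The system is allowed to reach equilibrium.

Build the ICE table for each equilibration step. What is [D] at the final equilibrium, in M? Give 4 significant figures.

Q₀ = 0.7071 vs Keq = 8.4850e-06 ⇒ Q>K, reverse
Step 1:
                   D          E
  I          0.06489     0.0139
  C          0.02074   -0.01383
  E          0.08563 7.2991e-05
  solve Keq expr → x = -0.006914; check Q = 8.4850e-06

[D]_eq = 0.08563 M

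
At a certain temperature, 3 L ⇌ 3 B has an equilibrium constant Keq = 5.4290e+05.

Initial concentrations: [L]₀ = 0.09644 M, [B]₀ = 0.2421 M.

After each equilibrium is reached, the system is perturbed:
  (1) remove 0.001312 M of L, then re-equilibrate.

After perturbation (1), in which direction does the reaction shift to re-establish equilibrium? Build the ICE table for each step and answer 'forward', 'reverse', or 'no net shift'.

Direction: reverse

Q₀ = 15.82 vs Keq = 5.4290e+05 ⇒ Q<K, forward
Step 1:
                    L           B
  I           0.09644      0.2421
  C          -0.09234     0.09234
  E            0.0041      0.3344
  solve Keq expr → x = 0.03078; check Q = 5.4290e+05
Then remove 0.001312 M of L.
Step 2:
                    L           B
  I          0.002788      0.3344
  C          0.001296   -0.001296
  E          0.004084      0.3331
  solve Keq expr → x = -4.3204e-04; check Q = 5.4290e+05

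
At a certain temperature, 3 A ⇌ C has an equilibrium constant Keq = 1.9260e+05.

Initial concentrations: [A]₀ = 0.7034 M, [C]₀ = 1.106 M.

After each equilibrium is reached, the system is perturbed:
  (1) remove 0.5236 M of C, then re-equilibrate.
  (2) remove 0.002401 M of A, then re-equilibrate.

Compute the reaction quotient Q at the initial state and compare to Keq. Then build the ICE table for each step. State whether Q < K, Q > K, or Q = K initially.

Q₀ = 3.178; Q < K (proceeds forward)

Q₀ = 3.178 vs Keq = 1.9260e+05 ⇒ Q<K, forward
Step 1:
                    A           C
  I            0.7034       1.106
  C           -0.6843      0.2281
  E           0.01906       1.334
  solve Keq expr → x = 0.2281; check Q = 1.9260e+05
Then remove 0.5236 M of C.
Step 2:
                    A           C
  I           0.01906      0.8105
  C         -0.002911  9.7038e-04
  E           0.01615      0.8115
  solve Keq expr → x = 9.7038e-04; check Q = 1.9260e+05
Then remove 0.002401 M of A.
Step 3:
                    A           C
  I           0.01375      0.8115
  C          0.002396 -7.9857e-04
  E           0.01615      0.8107
  solve Keq expr → x = -7.9857e-04; check Q = 1.9260e+05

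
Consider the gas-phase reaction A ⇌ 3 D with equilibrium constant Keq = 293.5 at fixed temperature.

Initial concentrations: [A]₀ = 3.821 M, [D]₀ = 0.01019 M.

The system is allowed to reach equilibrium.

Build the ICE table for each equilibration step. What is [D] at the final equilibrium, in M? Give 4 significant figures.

Q₀ = 2.7691e-07 vs Keq = 293.5 ⇒ Q<K, forward
Step 1:
                   A          D
  Initial      3.821    0.01019
  Change      -2.455      7.364
  Equil        1.366      7.374
  solve Keq expr → x = 2.455; check Q = 293.5

[D]_eq = 7.374 M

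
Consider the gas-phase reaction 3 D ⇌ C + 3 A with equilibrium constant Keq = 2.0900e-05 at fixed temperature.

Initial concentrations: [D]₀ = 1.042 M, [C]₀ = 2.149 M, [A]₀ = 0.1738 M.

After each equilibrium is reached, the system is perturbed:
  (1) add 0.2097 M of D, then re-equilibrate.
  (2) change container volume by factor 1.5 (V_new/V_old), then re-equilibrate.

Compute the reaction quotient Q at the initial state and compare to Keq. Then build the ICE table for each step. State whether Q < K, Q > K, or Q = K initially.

Q₀ = 0.009972 vs Keq = 2.0900e-05 ⇒ Q>K, reverse
Step 1:
                    D           C           A
  init          1.042       2.149      0.1738
  Δ            0.1482     -0.0494     -0.1482
  eq             1.19         2.1      0.0256
  solve Keq expr → x = -0.0494; check Q = 2.0900e-05
Then add 0.2097 M of D.
Step 2:
                    D           C           A
  init            1.4         2.1      0.0256
  Δ         -0.004409     0.00147    0.004409
  eq            1.395       2.101     0.03001
  solve Keq expr → x = 0.00147; check Q = 2.0900e-05
Then change container volume by factor 1.5 (V_new/V_old).
Step 3:
                    D           C           A
  init         0.9303       1.401     0.02001
  Δ         -0.002821  9.4030e-04    0.002821
  eq           0.9275       1.402     0.02283
  solve Keq expr → x = 9.4030e-04; check Q = 2.0900e-05

Q₀ = 0.009972; Q > K (proceeds reverse)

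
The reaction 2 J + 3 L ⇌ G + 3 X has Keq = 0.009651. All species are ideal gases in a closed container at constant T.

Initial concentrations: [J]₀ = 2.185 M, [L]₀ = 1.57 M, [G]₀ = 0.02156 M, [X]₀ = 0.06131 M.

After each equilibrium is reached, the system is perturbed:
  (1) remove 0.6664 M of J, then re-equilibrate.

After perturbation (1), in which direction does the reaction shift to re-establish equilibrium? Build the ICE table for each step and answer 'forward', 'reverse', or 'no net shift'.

Q₀ = 2.6893e-07 vs Keq = 0.009651 ⇒ Q<K, forward
Step 1:
                   J          L          G          X
  init         2.185       1.57    0.02156    0.06131
  Δ          -0.3458    -0.5187     0.1729     0.5187
  eq           1.839      1.051     0.1945       0.58
  solve Keq expr → x = 0.1729; check Q = 0.009651
Then remove 0.6664 M of J.
Step 2:
                   J          L          G          X
  init         1.173      1.051     0.1945       0.58
  Δ          0.05323    0.07984   -0.02661   -0.07984
  eq           1.226      1.131     0.1678     0.5001
  solve Keq expr → x = -0.02661; check Q = 0.009651

Direction: reverse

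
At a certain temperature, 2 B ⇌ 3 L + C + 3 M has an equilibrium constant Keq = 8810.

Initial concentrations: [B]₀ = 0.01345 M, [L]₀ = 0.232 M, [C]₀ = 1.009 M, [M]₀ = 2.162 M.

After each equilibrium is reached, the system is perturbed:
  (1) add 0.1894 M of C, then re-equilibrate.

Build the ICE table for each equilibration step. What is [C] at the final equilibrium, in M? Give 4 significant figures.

Q₀ = 703.8 vs Keq = 8810 ⇒ Q<K, forward
Step 1:
                  B         L         C         M
  I         0.01345     0.232     1.009     2.162
  C       -0.009253   0.01388  0.004626   0.01388
  E        0.004197    0.2459     1.014     2.176
  solve Keq expr → x = 0.004626; check Q = 8810
Then add 0.1894 M of C.
Step 2:
                  B         L         C         M
  I        0.004197    0.2459     1.203     2.176
  C       3.5835e-04 -5.3753e-04 -1.7918e-04 -5.3753e-04
  E        0.004556    0.2453     1.203     2.175
  solve Keq expr → x = -1.7918e-04; check Q = 8810

[C]_eq = 1.203 M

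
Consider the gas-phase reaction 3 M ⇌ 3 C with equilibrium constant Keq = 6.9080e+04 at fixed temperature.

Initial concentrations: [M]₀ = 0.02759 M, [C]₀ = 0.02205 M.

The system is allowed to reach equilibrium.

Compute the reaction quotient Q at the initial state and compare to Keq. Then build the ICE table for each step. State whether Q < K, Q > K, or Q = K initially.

Q₀ = 0.5105 vs Keq = 6.9080e+04 ⇒ Q<K, forward
Step 1:
                   M          C
  I          0.02759    0.02205
  C         -0.02641    0.02641
  E         0.001181    0.04846
  solve Keq expr → x = 0.008803; check Q = 6.9080e+04

Q₀ = 0.5105; Q < K (proceeds forward)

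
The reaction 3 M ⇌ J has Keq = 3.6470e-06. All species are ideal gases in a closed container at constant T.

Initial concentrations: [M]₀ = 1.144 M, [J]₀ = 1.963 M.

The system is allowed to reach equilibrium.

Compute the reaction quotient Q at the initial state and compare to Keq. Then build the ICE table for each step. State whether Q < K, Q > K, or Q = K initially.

Q₀ = 1.311; Q > K (proceeds reverse)

Q₀ = 1.311 vs Keq = 3.6470e-06 ⇒ Q>K, reverse
Step 1:
                  M         J
  I           1.144     1.963
  C           5.885    -1.962
  E           7.029  0.001267
  solve Keq expr → x = -1.962; check Q = 3.6470e-06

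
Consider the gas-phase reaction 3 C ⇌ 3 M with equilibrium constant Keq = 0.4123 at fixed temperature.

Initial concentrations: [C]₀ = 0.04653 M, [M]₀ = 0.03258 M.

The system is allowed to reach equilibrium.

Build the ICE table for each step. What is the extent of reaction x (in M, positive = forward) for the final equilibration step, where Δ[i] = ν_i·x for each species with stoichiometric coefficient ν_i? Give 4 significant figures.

x = 3.9204e-04 M

Q₀ = 0.3433 vs Keq = 0.4123 ⇒ Q<K, forward
Step 1:
                    C           M
  init        0.04653     0.03258
  Δ         -0.001176    0.001176
  eq          0.04535     0.03376
  solve Keq expr → x = 3.9204e-04; check Q = 0.4123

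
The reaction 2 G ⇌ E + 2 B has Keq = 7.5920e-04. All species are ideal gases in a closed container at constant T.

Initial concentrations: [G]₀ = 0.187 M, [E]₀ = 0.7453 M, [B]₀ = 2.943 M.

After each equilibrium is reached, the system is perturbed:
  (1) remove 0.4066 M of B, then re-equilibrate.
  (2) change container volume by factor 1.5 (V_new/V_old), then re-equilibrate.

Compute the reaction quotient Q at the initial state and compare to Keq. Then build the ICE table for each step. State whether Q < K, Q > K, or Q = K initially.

Q₀ = 184.6; Q > K (proceeds reverse)

Q₀ = 184.6 vs Keq = 7.5920e-04 ⇒ Q>K, reverse
Step 1:
                  G         E         B
  init        0.187    0.7453     2.943
  Δ           1.489   -0.7443    -1.489
  eq          1.676  0.001008     1.454
  solve Keq expr → x = -0.7443; check Q = 7.5920e-04
Then remove 0.4066 M of B.
Step 2:
                  G         E         B
  init        1.676  0.001008     1.048
  Δ       -0.001845 9.2269e-04  0.001845
  eq          1.674   0.00193      1.05
  solve Keq expr → x = 9.2269e-04; check Q = 7.5920e-04
Then change container volume by factor 1.5 (V_new/V_old).
Step 3:
                  G         E         B
  init        1.116  0.001287    0.6998
  Δ       -0.001264 6.3213e-04  0.001264
  eq          1.115  0.001919     0.701
  solve Keq expr → x = 6.3213e-04; check Q = 7.5920e-04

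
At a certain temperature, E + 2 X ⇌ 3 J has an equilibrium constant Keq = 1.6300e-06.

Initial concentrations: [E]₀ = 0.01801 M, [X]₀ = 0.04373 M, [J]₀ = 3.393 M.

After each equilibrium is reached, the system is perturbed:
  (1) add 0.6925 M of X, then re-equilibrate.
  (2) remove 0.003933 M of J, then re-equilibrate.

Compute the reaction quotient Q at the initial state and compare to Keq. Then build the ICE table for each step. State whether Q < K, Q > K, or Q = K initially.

Q₀ = 1.1342e+06; Q > K (proceeds reverse)

Q₀ = 1.1342e+06 vs Keq = 1.6300e-06 ⇒ Q>K, reverse
Step 1:
                   E          X          J
  Initial    0.01801    0.04373      3.393
  Change       1.124      2.248     -3.372
  Equil        1.142      2.291    0.02138
  solve Keq expr → x = -1.124; check Q = 1.6300e-06
Then add 0.6925 M of X.
Step 2:
                   E          X          J
  Initial      1.142      2.984    0.02138
  Change   -0.001363  -0.002726    0.00409
  Equil        1.141      2.981    0.02547
  solve Keq expr → x = 0.001363; check Q = 1.6300e-06
Then remove 0.003933 M of J.
Step 3:
                   E          X          J
  Initial      1.141      2.981    0.02154
  Change   -0.001303  -0.002606   0.003908
  Equil        1.139      2.979    0.02545
  solve Keq expr → x = 0.001303; check Q = 1.6300e-06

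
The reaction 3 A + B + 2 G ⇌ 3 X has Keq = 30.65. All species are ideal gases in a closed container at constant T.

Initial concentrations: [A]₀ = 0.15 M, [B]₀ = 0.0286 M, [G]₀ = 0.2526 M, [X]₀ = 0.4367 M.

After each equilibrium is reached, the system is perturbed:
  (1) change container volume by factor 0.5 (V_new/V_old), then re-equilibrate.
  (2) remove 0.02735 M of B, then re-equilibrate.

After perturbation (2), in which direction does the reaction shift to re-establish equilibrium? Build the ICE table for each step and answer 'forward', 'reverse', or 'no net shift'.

Direction: reverse

Q₀ = 1.3522e+04 vs Keq = 30.65 ⇒ Q>K, reverse
Step 1:
                   A          B          G          X
  Initial       0.15     0.0286     0.2526     0.4367
  Change      0.1879    0.06263     0.1253    -0.1879
  Equil       0.3379    0.09123     0.3779     0.2488
  solve Keq expr → x = -0.06263; check Q = 30.65
Then change container volume by factor 0.5 (V_new/V_old).
Step 2:
                   A          B          G          X
  Initial     0.6758     0.1825     0.7557     0.4976
  Change     -0.1454   -0.04847   -0.09695     0.1454
  Equil       0.5304      0.134     0.6588      0.643
  solve Keq expr → x = 0.04847; check Q = 30.65
Then remove 0.02735 M of B.
Step 3:
                   A          B          G          X
  Initial     0.5304     0.1066     0.6588      0.643
  Change     0.01486   0.004954   0.009907   -0.01486
  Equil       0.5452     0.1116     0.6687     0.6282
  solve Keq expr → x = -0.004954; check Q = 30.65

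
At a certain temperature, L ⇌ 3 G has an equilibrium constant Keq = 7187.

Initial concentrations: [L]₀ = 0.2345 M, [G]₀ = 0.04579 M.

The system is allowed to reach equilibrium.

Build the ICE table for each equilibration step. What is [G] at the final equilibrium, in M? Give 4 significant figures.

Q₀ = 4.0942e-04 vs Keq = 7187 ⇒ Q<K, forward
Step 1:
                    L           G
  I            0.2345     0.04579
  C           -0.2344      0.7033
  E        5.8492e-05      0.7491
  solve Keq expr → x = 0.2344; check Q = 7187

[G]_eq = 0.7491 M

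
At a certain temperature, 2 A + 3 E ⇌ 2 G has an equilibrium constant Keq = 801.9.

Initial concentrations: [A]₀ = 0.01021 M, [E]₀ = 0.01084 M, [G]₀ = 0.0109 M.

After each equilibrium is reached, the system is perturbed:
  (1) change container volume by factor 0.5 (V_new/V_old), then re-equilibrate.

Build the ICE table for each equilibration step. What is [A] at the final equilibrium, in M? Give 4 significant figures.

[A]_eq = 0.03395 M

Q₀ = 8.9477e+05 vs Keq = 801.9 ⇒ Q>K, reverse
Step 1:
                  A         E         G
  init      0.01021   0.01084    0.0109
  Δ        0.008872   0.01331 -0.008872
  eq        0.01908   0.02415  0.002028
  solve Keq expr → x = -0.004436; check Q = 801.9
Then change container volume by factor 0.5 (V_new/V_old).
Step 2:
                  A         E         G
  init      0.03816    0.0483  0.004056
  Δ       -0.004213  -0.00632  0.004213
  eq        0.03395   0.04198  0.008269
  solve Keq expr → x = 0.002107; check Q = 801.9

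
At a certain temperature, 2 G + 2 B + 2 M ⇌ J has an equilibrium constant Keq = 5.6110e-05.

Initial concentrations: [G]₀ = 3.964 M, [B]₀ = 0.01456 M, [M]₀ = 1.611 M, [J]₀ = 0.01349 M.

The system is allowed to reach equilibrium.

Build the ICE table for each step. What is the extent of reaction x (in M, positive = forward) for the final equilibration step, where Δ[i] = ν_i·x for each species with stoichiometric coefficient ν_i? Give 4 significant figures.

Q₀ = 1.56 vs Keq = 5.6110e-05 ⇒ Q>K, reverse
Step 1:
                    G           B           M           J
  init          3.964     0.01456       1.611     0.01349
  Δ           0.02697     0.02697     0.02697    -0.01349
  eq            3.991     0.04153       1.638  4.1359e-06
  solve Keq expr → x = -0.01349; check Q = 5.6110e-05

x = -0.01349 M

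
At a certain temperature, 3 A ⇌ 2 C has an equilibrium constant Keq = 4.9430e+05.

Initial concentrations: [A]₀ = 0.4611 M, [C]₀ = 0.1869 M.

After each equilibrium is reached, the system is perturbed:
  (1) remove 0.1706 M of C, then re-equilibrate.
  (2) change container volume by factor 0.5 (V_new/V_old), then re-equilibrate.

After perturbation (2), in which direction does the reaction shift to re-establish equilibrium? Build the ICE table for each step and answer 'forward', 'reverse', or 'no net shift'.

Direction: forward

Q₀ = 0.3563 vs Keq = 4.9430e+05 ⇒ Q<K, forward
Step 1:
                    A           C
  Initial      0.4611      0.1869
  Change      -0.4532      0.3022
  Equil      0.007851      0.4891
  solve Keq expr → x = 0.1511; check Q = 4.9430e+05
Then remove 0.1706 M of C.
Step 2:
                    A           C
  Initial    0.007851      0.3185
  Change    -0.001937    0.001291
  Equil      0.005914      0.3198
  solve Keq expr → x = 6.4560e-04; check Q = 4.9430e+05
Then change container volume by factor 0.5 (V_new/V_old).
Step 3:
                    A           C
  Initial     0.01183      0.6395
  Change    -0.002424    0.001616
  Equil      0.009404      0.6411
  solve Keq expr → x = 8.0810e-04; check Q = 4.9430e+05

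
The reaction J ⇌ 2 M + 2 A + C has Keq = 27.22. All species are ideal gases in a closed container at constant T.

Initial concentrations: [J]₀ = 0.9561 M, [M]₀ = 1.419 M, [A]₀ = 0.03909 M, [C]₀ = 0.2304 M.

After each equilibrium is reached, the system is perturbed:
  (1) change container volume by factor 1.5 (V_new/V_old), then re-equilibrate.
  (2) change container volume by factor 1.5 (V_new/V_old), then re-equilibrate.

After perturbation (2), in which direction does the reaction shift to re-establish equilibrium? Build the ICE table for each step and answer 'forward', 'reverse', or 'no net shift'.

Direction: forward

Q₀ = 7.4144e-04 vs Keq = 27.22 ⇒ Q<K, forward
Step 1:
                    J           M           A           C
  I            0.9561       1.419     0.03909      0.2304
  C           -0.6117       1.223       1.223      0.6117
  E            0.3444       2.642       1.263      0.8421
  solve Keq expr → x = 0.6117; check Q = 27.22
Then change container volume by factor 1.5 (V_new/V_old).
Step 2:
                    J           M           A           C
  I            0.2296       1.762      0.8417      0.5614
  C           -0.1157      0.2315      0.2315      0.1157
  E            0.1138       1.993       1.073      0.6772
  solve Keq expr → x = 0.1157; check Q = 27.22
Then change container volume by factor 1.5 (V_new/V_old).
Step 3:
                    J           M           A           C
  I           0.07589       1.329      0.7155      0.4514
  C          -0.05071      0.1014      0.1014     0.05071
  E           0.02518        1.43      0.8169      0.5022
  solve Keq expr → x = 0.05071; check Q = 27.22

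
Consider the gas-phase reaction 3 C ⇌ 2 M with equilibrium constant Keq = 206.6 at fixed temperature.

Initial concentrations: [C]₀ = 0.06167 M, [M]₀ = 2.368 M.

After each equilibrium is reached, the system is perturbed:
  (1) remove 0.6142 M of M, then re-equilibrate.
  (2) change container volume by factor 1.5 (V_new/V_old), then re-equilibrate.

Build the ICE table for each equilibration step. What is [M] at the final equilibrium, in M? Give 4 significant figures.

[M]_eq = 1.078 M

Q₀ = 2.3908e+04 vs Keq = 206.6 ⇒ Q>K, reverse
Step 1:
                   C          M
  I          0.06167      2.368
  C            0.226    -0.1506
  E           0.2876      2.217
  solve Keq expr → x = -0.07532; check Q = 206.6
Then remove 0.6142 M of M.
Step 2:
                   C          M
  I           0.2876      1.603
  C         -0.05257    0.03504
  E           0.2351      1.638
  solve Keq expr → x = 0.01752; check Q = 206.6
Then change container volume by factor 1.5 (V_new/V_old).
Step 3:
                   C          M
  I           0.1567      1.092
  C          0.02113   -0.01409
  E           0.1778      1.078
  solve Keq expr → x = -0.007044; check Q = 206.6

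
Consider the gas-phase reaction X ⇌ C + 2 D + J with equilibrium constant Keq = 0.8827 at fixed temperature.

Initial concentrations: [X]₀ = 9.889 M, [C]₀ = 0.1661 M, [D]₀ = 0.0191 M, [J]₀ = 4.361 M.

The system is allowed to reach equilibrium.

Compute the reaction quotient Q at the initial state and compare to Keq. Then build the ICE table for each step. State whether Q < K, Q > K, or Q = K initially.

Q₀ = 2.6722e-05 vs Keq = 0.8827 ⇒ Q<K, forward
Step 1:
                   X          C          D          J
  init         9.889     0.1661     0.0191      4.361
  Δ          -0.6805     0.6805      1.361     0.6805
  eq           9.209     0.8466       1.38      5.041
  solve Keq expr → x = 0.6805; check Q = 0.8827

Q₀ = 2.6722e-05; Q < K (proceeds forward)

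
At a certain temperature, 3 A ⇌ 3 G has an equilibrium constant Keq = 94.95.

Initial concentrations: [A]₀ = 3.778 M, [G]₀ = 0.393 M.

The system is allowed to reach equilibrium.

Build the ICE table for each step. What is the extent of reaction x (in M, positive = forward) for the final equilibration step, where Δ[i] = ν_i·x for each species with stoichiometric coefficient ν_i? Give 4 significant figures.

x = 1.009 M

Q₀ = 0.001126 vs Keq = 94.95 ⇒ Q<K, forward
Step 1:
                    A           G
  Initial       3.778       0.393
  Change       -3.028       3.028
  Equil        0.7499       3.421
  solve Keq expr → x = 1.009; check Q = 94.95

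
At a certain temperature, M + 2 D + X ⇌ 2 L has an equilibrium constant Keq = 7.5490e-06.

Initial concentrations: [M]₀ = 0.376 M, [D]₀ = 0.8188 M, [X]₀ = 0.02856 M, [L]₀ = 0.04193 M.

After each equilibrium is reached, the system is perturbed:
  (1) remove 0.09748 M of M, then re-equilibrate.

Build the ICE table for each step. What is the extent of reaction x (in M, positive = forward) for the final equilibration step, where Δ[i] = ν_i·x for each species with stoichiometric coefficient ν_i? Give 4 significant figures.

x = -2.1705e-05 M

Q₀ = 0.2442 vs Keq = 7.5490e-06 ⇒ Q>K, reverse
Step 1:
                  M         D         X         L
  I           0.376    0.8188   0.02856   0.04193
  C          0.0208    0.0416    0.0208   -0.0416
  E          0.3968    0.8604   0.04936 3.3084e-04
  solve Keq expr → x = -0.0208; check Q = 7.5490e-06
Then remove 0.09748 M of M.
Step 2:
                  M         D         X         L
  I          0.2993    0.8604   0.04936 3.3084e-04
  C       2.1705e-05 4.3409e-05 2.1705e-05 -4.3409e-05
  E          0.2993    0.8604   0.04938 2.8743e-04
  solve Keq expr → x = -2.1705e-05; check Q = 7.5490e-06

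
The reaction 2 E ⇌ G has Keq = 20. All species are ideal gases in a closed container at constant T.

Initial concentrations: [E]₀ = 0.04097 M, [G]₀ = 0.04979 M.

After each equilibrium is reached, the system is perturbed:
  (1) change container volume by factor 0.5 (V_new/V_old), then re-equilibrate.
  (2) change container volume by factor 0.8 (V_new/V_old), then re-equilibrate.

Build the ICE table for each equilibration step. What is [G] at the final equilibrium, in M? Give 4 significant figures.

Q₀ = 29.66 vs Keq = 20 ⇒ Q>K, reverse
Step 1:
                  E         G
  I         0.04097   0.04979
  C        0.007111 -0.003555
  E         0.04808   0.04623
  solve Keq expr → x = -0.003555; check Q = 20
Then change container volume by factor 0.5 (V_new/V_old).
Step 2:
                  E         G
  I         0.09616   0.09247
  C         -0.0239   0.01195
  E         0.07226    0.1044
  solve Keq expr → x = 0.01195; check Q = 20
Then change container volume by factor 0.8 (V_new/V_old).
Step 3:
                  E         G
  I         0.09032    0.1305
  C       -0.008266  0.004133
  E         0.08205    0.1347
  solve Keq expr → x = 0.004133; check Q = 20

[G]_eq = 0.1347 M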